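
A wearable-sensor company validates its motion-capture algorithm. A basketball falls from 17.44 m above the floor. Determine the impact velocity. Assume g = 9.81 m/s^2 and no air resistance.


v = sqrt(2 * g * h)
v = sqrt(2 * 9.81 * 17.44)
v = sqrt(342.1728) = 18.4979 m/s

18.4979 m/s


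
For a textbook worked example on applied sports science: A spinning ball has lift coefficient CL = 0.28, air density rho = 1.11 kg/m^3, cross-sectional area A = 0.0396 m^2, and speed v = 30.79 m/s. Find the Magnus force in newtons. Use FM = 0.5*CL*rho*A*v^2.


FM = 0.5 * CL * rho * A * v^2
FM = 0.5 * 0.28 * 1.11 * 0.0396 * 30.79^2
v^2 = 948.0241
FM = 0.5 * 0.28 * 1.11 * 0.0396 * 948.0241 = 5.834 N

5.834 N


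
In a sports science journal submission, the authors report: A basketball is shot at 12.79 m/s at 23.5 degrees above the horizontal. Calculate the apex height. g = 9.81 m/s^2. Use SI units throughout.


H = (v*sin(theta))^2 / (2*g)
vy = v*sin(theta) = 12.79 * sin(23.5 deg) = 5.1 m/s
H = vy^2 / (2*g) = 26.01 / (2*9.81)
H = 26.01 / 19.62 = 1.3257 m

1.3257 m


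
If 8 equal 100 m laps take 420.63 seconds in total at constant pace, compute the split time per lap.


Split time = total_time / n_laps = 420.63 / 8
Split time = 52.5787 s per lap

52.5787 s


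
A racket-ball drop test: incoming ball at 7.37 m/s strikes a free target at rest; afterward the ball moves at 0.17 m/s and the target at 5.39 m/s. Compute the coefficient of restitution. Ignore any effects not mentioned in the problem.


e = (v2_after - v1_after) / (v1_before - v2_before)
Numerator = 5.39 - 0.17 = 5.22
Denominator = 7.37 - 0 = 7.37
e = 5.22 / 7.37 = 0.7083

0.7083


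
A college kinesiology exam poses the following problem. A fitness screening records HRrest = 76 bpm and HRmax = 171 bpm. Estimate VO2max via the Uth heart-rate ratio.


VO2max = 15.3 * HRmax / HRrest
VO2max = 15.3 * 171 / 76
VO2max = 2616.3 / 76 = 34.425 mL/kg/min

34.425 mL/kg/min


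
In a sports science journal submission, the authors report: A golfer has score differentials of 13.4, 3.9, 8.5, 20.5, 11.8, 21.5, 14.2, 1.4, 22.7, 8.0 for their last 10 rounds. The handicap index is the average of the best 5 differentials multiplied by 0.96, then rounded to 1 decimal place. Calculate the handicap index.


All differentials: 13.4, 3.9, 8.5, 20.5, 11.8, 21.5, 14.2, 1.4, 22.7, 8.0
Sorted: 1.4, 3.9, 8.0, 8.5, 11.8, 13.4, 14.2, 20.5, 21.5, 22.7
Best 5: 1.4, 3.9, 8.0, 8.5, 11.8
Average of best = 33.6 / 5 = 6.72
Raw index = 6.72 * 0.96 = 6.4512
Handicap index = round(6.4512, 1) = 6.5

6.5


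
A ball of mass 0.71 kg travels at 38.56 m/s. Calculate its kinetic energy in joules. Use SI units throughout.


KE = 0.5 * m * v^2
KE = 0.5 * 0.71 * 38.56^2
KE = 0.5 * 0.71 * 1486.8736 = 527.8401 J

527.8401 J


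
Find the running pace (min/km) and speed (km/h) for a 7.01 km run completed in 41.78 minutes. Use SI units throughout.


Pace = time / distance = 41.78 min / 7.01 km = 5.9601 min/km
Speed = distance / time_in_hours = 7.01 / 0.6963 hr
Speed = 10.067 km/h

5.9601 min/km, 10.067 km/h


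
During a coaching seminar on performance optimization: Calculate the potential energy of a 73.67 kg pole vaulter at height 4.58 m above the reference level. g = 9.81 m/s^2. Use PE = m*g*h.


PE = m * g * h
PE = 73.67 * 9.81 * 4.58
PE = 722.7027 * 4.58 = 3309.9784 J

3309.9784 J


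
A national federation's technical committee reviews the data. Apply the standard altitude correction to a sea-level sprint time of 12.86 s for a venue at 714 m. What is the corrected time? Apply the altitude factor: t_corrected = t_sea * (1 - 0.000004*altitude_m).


Correction factor = 1 - 0.000004 * 714 = 0.997144
t_corrected = t_sea * factor = 12.86 * 0.997144
t_corrected = 12.8233 s

12.8233 s


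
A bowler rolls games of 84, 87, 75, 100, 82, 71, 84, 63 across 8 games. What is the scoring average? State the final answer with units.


Average = sum / n
Sum = 646
Average = 646 / 8 = 80.75

80.75


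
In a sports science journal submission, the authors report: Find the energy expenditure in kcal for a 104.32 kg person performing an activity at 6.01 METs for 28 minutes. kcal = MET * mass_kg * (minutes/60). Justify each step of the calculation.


kcal = MET * mass * time_hr
Convert time: 28 min = 0.4667 hr
kcal = 6.01 * 104.32 * 0.4667
kcal = 292.5828 kcal

292.5828 kcal


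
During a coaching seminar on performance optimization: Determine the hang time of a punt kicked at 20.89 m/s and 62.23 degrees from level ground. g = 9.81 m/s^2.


T = 2*v*sin(theta)/g
sin(theta) = sin(62.23 deg) = 0.8848
T = 2*20.89*0.8848 / 9.81
T = 36.968 / 9.81 = 3.7684 s

3.7684 s


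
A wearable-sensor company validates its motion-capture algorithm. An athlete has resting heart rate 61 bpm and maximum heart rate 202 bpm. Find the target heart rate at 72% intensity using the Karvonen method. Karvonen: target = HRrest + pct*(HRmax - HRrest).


Target = HRrest + pct*(HRmax - HRrest)
Heart rate reserve = HRmax - HRrest = 202 - 61 = 141 bpm
Fraction = 72% = 0.72
Target = 61 + 0.72 * 141
Target = 61 + 101.52 = 162.52 bpm

162.52 bpm


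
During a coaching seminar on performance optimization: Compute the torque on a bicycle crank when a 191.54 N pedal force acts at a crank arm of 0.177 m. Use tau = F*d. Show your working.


tau = F * d
tau = 191.54 * 0.177
tau = 33.9026 N*m

33.9026 N*m


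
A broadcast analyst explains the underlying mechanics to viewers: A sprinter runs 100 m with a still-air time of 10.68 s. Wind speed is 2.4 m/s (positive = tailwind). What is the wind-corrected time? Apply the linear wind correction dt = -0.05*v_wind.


dt = -0.05 * v_wind = -0.05 * 2.4 = -0.12 s
t_corrected = t_still + dt = 10.68 + (-0.12)
t_corrected = 10.56 s

10.56 s


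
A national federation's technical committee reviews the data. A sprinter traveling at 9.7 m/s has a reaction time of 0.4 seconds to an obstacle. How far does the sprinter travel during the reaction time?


d = v * t
d = 9.7 * 0.4
d = 3.88 m

3.88 m


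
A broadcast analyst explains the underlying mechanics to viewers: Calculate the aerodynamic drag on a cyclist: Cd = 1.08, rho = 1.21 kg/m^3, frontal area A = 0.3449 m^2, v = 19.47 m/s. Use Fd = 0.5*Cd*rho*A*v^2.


Fd = 0.5 * Cd * rho * A * v^2
Fd = 0.5 * 1.08 * 1.21 * 0.3449 * 19.47^2
v^2 = 379.0809
Fd = 0.5 * 1.08 * 1.21 * 0.3449 * 379.0809 = 85.4288 N

85.4288 N


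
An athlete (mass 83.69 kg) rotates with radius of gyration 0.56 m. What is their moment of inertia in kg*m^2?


I = m * k^2
I = 83.69 * 0.56^2
I = 83.69 * 0.3136 = 26.2452 kg*m^2

26.2452 kg*m^2


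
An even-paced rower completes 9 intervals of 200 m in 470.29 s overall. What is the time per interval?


Split time = total_time / n_laps = 470.29 / 9
Split time = 52.2544 s per lap

52.2544 s


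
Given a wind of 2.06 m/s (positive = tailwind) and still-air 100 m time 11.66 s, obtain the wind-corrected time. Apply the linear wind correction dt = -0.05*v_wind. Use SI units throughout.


dt = -0.05 * v_wind = -0.05 * 2.06 = -0.103 s
t_corrected = t_still + dt = 11.66 + (-0.103)
t_corrected = 11.557 s

11.557 s


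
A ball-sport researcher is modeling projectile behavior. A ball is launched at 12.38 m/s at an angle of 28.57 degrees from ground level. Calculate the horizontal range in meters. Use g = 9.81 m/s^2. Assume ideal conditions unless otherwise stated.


R = v^2 * sin(2*theta) / g
Convert angle to radians: theta = 28.57 deg = 0.4986 rad
sin(2*theta) = sin(0.9973) = 0.84
R = 12.38^2 * 0.84 / 9.81
R = 153.2644 * 0.84 / 9.81 = 13.1235 m

13.1235 m


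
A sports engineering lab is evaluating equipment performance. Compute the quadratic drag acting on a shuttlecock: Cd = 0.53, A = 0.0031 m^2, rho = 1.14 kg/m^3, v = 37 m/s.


Fd = 0.5 * Cd * rho * A * v^2
Fd = 0.5 * 0.53 * 1.14 * 0.0031 * 37^2
v^2 = 1369
Fd = 0.5 * 0.53 * 1.14 * 0.0031 * 1369 = 1.2821 N

1.2821 N


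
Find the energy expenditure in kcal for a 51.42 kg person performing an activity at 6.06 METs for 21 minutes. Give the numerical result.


kcal = MET * mass * time_hr
Convert time: 21 min = 0.35 hr
kcal = 6.06 * 51.42 * 0.35
kcal = 109.0618 kcal

109.0618 kcal


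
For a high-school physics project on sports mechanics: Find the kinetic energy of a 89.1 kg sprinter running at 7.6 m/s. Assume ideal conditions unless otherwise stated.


KE = 0.5 * m * v^2
KE = 0.5 * 89.1 * 7.6^2
KE = 0.5 * 89.1 * 57.76 = 2573.208 J

2573.208 J


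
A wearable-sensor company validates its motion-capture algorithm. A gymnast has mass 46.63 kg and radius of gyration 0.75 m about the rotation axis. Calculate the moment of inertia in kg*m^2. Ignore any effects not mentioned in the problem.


I = m * k^2
I = 46.63 * 0.75^2
I = 46.63 * 0.5625 = 26.2294 kg*m^2

26.2294 kg*m^2


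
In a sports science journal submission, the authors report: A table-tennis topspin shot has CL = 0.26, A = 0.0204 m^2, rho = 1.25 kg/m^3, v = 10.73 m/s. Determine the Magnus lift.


FM = 0.5 * CL * rho * A * v^2
FM = 0.5 * 0.26 * 1.25 * 0.0204 * 10.73^2
v^2 = 115.1329
FM = 0.5 * 0.26 * 1.25 * 0.0204 * 115.1329 = 0.3817 N

0.3817 N


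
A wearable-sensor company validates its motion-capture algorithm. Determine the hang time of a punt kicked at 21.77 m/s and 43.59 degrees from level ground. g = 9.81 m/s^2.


T = 2*v*sin(theta)/g
sin(theta) = sin(43.59 deg) = 0.6895
T = 2*21.77*0.6895 / 9.81
T = 30.0205 / 9.81 = 3.0602 s

3.0602 s


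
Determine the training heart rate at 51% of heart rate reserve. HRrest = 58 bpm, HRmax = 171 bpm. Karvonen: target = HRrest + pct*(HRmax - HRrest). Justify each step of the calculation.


Target = HRrest + pct*(HRmax - HRrest)
Heart rate reserve = HRmax - HRrest = 171 - 58 = 113 bpm
Fraction = 51% = 0.51
Target = 58 + 0.51 * 113
Target = 58 + 57.63 = 115.63 bpm

115.63 bpm


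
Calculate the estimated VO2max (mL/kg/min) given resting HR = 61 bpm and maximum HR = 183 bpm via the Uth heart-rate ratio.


VO2max = 15.3 * HRmax / HRrest
VO2max = 15.3 * 183 / 61
VO2max = 2799.9 / 61 = 45.9 mL/kg/min

45.9 mL/kg/min


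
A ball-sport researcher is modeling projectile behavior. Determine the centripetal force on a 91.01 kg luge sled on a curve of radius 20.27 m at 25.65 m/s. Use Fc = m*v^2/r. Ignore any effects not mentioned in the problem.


Fc = m * v^2 / r
v^2 = 25.65^2 = 657.9225
Fc = 91.01 * 657.9225 / 20.27
Fc = 59877.5267 / 20.27 = 2953.9974 N

2953.9974 N


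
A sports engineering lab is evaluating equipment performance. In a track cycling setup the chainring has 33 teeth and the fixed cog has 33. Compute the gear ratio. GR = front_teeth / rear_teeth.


GR = front_teeth / rear_teeth
GR = 33 / 33
GR = 1

1


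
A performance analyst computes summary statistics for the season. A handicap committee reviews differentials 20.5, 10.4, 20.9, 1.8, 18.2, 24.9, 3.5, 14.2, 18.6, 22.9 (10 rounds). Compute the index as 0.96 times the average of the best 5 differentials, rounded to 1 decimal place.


All differentials: 20.5, 10.4, 20.9, 1.8, 18.2, 24.9, 3.5, 14.2, 18.6, 22.9
Sorted: 1.8, 3.5, 10.4, 14.2, 18.2, 18.6, 20.5, 20.9, 22.9, 24.9
Best 5: 1.8, 3.5, 10.4, 14.2, 18.2
Average of best = 48.1 / 5 = 9.62
Raw index = 9.62 * 0.96 = 9.2352
Handicap index = round(9.2352, 1) = 9.2

9.2


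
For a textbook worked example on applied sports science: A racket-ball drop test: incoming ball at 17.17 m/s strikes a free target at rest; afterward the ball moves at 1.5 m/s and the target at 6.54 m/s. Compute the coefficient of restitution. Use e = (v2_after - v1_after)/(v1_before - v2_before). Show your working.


e = (v2_after - v1_after) / (v1_before - v2_before)
Numerator = 6.54 - 1.5 = 5.04
Denominator = 17.17 - 0 = 17.17
e = 5.04 / 17.17 = 0.2935

0.2935


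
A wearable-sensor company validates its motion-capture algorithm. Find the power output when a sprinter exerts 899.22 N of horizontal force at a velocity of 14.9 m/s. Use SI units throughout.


P = F * v
P = 899.22 * 14.9
P = 13398.378 W

13398.378 W


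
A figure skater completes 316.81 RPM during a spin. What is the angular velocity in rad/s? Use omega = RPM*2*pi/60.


omega = RPM * 2 * pi / 60
omega = 316.81 * 2 * 3.14159 / 60
omega = 1990.5759 / 60 = 33.1763 rad/s

33.1763 rad/s


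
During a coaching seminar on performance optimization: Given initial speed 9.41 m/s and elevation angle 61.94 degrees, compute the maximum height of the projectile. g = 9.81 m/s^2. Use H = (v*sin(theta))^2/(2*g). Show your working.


H = (v*sin(theta))^2 / (2*g)
vy = v*sin(theta) = 9.41 * sin(61.94 deg) = 8.3039 m/s
H = vy^2 / (2*g) = 68.9549 / (2*9.81)
H = 68.9549 / 19.62 = 3.5145 m

3.5145 m


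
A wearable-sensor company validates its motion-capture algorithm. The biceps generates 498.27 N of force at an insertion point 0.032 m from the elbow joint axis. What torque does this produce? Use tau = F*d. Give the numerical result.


tau = F * d
tau = 498.27 * 0.032
tau = 15.9446 N*m

15.9446 N*m


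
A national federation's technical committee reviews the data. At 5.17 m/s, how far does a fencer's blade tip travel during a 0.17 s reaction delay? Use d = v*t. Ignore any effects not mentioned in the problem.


d = v * t
d = 5.17 * 0.17
d = 0.8789 m

0.8789 m


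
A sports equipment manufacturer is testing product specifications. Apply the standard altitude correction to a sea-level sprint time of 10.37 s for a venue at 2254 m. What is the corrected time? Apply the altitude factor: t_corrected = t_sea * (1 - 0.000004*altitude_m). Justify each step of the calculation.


Correction factor = 1 - 0.000004 * 2254 = 0.990984
t_corrected = t_sea * factor = 10.37 * 0.990984
t_corrected = 10.2765 s

10.2765 s


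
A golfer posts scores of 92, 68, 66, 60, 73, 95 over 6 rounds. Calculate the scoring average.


Average = sum / n
Sum = 454
Average = 454 / 6 = 75.6667

75.6667


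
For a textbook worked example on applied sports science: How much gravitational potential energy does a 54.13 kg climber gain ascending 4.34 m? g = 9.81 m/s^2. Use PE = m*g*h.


PE = m * g * h
PE = 54.13 * 9.81 * 4.34
PE = 531.0153 * 4.34 = 2304.6064 J

2304.6064 J


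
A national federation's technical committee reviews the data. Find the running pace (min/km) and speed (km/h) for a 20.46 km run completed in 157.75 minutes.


Pace = time / distance = 157.75 min / 20.46 km = 7.7102 min/km
Speed = distance / time_in_hours = 20.46 / 2.6292 hr
Speed = 7.7819 km/h

7.7102 min/km, 7.7819 km/h


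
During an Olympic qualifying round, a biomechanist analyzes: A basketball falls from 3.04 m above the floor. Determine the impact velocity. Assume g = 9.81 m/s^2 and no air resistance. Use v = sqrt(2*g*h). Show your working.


v = sqrt(2 * g * h)
v = sqrt(2 * 9.81 * 3.04)
v = sqrt(59.6448) = 7.723 m/s

7.723 m/s


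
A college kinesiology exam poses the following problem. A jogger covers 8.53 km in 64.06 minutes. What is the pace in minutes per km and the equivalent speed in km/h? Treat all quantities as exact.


Pace = time / distance = 64.06 min / 8.53 km = 7.51 min/km
Speed = distance / time_in_hours = 8.53 / 1.0677 hr
Speed = 7.9894 km/h

7.51 min/km, 7.9894 km/h


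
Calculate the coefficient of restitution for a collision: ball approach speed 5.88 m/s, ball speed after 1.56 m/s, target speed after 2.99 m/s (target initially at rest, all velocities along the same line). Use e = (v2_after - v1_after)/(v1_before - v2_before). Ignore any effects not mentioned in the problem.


e = (v2_after - v1_after) / (v1_before - v2_before)
Numerator = 2.99 - 1.56 = 1.43
Denominator = 5.88 - 0 = 5.88
e = 1.43 / 5.88 = 0.2432

0.2432


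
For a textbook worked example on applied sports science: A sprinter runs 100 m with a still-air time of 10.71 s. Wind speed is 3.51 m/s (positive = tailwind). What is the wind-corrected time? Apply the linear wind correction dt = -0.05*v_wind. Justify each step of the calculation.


dt = -0.05 * v_wind = -0.05 * 3.51 = -0.1755 s
t_corrected = t_still + dt = 10.71 + (-0.1755)
t_corrected = 10.5345 s

10.5345 s


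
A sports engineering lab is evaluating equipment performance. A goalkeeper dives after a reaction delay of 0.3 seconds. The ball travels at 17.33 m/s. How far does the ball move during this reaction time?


d = v * t
d = 17.33 * 0.3
d = 5.199 m

5.199 m


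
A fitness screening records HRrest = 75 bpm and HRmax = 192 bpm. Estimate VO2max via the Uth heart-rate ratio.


VO2max = 15.3 * HRmax / HRrest
VO2max = 15.3 * 192 / 75
VO2max = 2937.6 / 75 = 39.168 mL/kg/min

39.168 mL/kg/min


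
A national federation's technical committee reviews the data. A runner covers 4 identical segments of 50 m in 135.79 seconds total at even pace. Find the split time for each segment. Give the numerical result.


Split time = total_time / n_laps = 135.79 / 4
Split time = 33.9475 s per lap

33.9475 s


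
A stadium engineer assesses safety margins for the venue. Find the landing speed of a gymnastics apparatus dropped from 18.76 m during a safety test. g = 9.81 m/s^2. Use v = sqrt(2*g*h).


v = sqrt(2 * g * h)
v = sqrt(2 * 9.81 * 18.76)
v = sqrt(368.0712) = 19.1852 m/s

19.1852 m/s


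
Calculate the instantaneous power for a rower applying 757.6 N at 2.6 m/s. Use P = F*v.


P = F * v
P = 757.6 * 2.6
P = 1969.76 W

1969.76 W


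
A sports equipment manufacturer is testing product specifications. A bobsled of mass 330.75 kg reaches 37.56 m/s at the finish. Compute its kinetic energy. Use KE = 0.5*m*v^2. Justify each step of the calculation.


KE = 0.5 * m * v^2
KE = 0.5 * 330.75 * 37.56^2
KE = 0.5 * 330.75 * 1410.7536 = 233303.3766 J

233303.3766 J


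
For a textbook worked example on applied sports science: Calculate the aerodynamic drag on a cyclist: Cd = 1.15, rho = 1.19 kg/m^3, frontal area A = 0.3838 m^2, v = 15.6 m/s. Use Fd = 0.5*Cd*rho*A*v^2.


Fd = 0.5 * Cd * rho * A * v^2
Fd = 0.5 * 1.15 * 1.19 * 0.3838 * 15.6^2
v^2 = 243.36
Fd = 0.5 * 1.15 * 1.19 * 0.3838 * 243.36 = 63.91 N

63.91 N


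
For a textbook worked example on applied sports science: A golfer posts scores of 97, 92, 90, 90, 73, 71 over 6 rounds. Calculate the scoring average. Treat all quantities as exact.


Average = sum / n
Sum = 513
Average = 513 / 6 = 85.5

85.5


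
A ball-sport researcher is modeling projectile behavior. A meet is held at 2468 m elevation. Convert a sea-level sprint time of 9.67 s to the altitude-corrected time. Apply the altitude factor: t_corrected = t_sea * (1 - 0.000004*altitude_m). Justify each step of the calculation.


Correction factor = 1 - 0.000004 * 2468 = 0.990128
t_corrected = t_sea * factor = 9.67 * 0.990128
t_corrected = 9.5745 s

9.5745 s


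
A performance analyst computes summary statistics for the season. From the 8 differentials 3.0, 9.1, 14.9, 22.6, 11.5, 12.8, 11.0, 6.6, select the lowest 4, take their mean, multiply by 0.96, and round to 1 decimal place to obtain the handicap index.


All differentials: 3.0, 9.1, 14.9, 22.6, 11.5, 12.8, 11.0, 6.6
Sorted: 3.0, 6.6, 9.1, 11.0, 11.5, 12.8, 14.9, 22.6
Best 4: 3.0, 6.6, 9.1, 11.0
Average of best = 29.7 / 4 = 7.425
Raw index = 7.425 * 0.96 = 7.128
Handicap index = round(7.128, 1) = 7.1

7.1


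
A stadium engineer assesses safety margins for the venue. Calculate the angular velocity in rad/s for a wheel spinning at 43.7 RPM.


omega = RPM * 2 * pi / 60
omega = 43.7 * 2 * 3.14159 / 60
omega = 274.5752 / 60 = 4.5763 rad/s

4.5763 rad/s


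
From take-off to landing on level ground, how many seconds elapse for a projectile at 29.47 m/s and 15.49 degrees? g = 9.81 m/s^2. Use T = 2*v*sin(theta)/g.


T = 2*v*sin(theta)/g
sin(theta) = sin(15.49 deg) = 0.2671
T = 2*29.47*0.2671 / 9.81
T = 15.7411 / 9.81 = 1.6046 s

1.6046 s


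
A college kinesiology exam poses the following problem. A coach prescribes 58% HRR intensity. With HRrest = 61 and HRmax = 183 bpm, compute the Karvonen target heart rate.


Target = HRrest + pct*(HRmax - HRrest)
Heart rate reserve = HRmax - HRrest = 183 - 61 = 122 bpm
Fraction = 58% = 0.58
Target = 61 + 0.58 * 122
Target = 61 + 70.76 = 131.76 bpm

131.76 bpm


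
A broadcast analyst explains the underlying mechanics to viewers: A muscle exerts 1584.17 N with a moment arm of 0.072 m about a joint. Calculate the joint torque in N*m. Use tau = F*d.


tau = F * d
tau = 1584.17 * 0.072
tau = 114.0602 N*m

114.0602 N*m


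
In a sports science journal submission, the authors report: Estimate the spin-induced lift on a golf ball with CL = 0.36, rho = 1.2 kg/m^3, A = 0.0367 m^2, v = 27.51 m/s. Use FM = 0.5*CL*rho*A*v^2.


FM = 0.5 * CL * rho * A * v^2
FM = 0.5 * 0.36 * 1.2 * 0.0367 * 27.51^2
v^2 = 756.8001
FM = 0.5 * 0.36 * 1.2 * 0.0367 * 756.8001 = 5.9993 N

5.9993 N


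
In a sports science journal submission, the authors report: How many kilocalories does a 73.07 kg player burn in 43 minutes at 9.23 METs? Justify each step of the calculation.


kcal = MET * mass * time_hr
Convert time: 43 min = 0.7167 hr
kcal = 9.23 * 73.07 * 0.7167
kcal = 483.3459 kcal

483.3459 kcal


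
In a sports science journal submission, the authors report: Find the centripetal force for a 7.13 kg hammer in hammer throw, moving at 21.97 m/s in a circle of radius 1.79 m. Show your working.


Fc = m * v^2 / r
v^2 = 21.97^2 = 482.6809
Fc = 7.13 * 482.6809 / 1.79
Fc = 3441.5148 / 1.79 = 1922.634 N

1922.634 N


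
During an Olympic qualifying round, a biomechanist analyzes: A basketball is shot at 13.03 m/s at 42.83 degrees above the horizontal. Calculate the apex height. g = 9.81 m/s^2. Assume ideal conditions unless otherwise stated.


H = (v*sin(theta))^2 / (2*g)
vy = v*sin(theta) = 13.03 * sin(42.83 deg) = 8.8581 m/s
H = vy^2 / (2*g) = 78.4664 / (2*9.81)
H = 78.4664 / 19.62 = 3.9993 m

3.9993 m


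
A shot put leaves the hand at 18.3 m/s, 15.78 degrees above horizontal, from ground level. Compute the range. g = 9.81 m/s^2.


R = v^2 * sin(2*theta) / g
Convert angle to radians: theta = 15.78 deg = 0.2754 rad
sin(2*theta) = sin(0.5508) = 0.5234
R = 18.3^2 * 0.5234 / 9.81
R = 334.89 * 0.5234 / 9.81 = 17.8673 m

17.8673 m


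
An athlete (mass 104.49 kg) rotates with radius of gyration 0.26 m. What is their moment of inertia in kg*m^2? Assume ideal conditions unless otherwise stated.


I = m * k^2
I = 104.49 * 0.26^2
I = 104.49 * 0.0676 = 7.0635 kg*m^2

7.0635 kg*m^2


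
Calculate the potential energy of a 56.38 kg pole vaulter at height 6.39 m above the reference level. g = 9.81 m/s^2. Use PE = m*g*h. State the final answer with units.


PE = m * g * h
PE = 56.38 * 9.81 * 6.39
PE = 553.0878 * 6.39 = 3534.231 J

3534.231 J


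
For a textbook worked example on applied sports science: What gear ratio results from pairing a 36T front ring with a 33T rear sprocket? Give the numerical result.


GR = front_teeth / rear_teeth
GR = 36 / 33
GR = 1.0909

1.0909


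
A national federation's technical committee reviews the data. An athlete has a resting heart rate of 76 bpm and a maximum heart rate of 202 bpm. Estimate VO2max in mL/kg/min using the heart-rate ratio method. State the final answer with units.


VO2max = 15.3 * HRmax / HRrest
VO2max = 15.3 * 202 / 76
VO2max = 3090.6 / 76 = 40.6658 mL/kg/min

40.6658 mL/kg/min


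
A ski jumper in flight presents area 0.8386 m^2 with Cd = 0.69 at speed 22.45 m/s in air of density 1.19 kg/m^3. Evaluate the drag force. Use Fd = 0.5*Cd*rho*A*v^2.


Fd = 0.5 * Cd * rho * A * v^2
Fd = 0.5 * 0.69 * 1.19 * 0.8386 * 22.45^2
v^2 = 504.0025
Fd = 0.5 * 0.69 * 1.19 * 0.8386 * 504.0025 = 173.5216 N

173.5216 N


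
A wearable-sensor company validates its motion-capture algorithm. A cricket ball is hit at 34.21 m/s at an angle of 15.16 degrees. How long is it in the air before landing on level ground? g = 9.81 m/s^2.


T = 2*v*sin(theta)/g
sin(theta) = sin(15.16 deg) = 0.2615
T = 2*34.21*0.2615 / 9.81
T = 17.8929 / 9.81 = 1.8239 s

1.8239 s


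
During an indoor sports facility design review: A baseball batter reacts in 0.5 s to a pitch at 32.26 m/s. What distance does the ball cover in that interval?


d = v * t
d = 32.26 * 0.5
d = 16.13 m

16.13 m


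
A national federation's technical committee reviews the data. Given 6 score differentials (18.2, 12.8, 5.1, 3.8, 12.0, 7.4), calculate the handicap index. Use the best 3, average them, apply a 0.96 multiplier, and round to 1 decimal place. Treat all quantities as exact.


All differentials: 18.2, 12.8, 5.1, 3.8, 12.0, 7.4
Sorted: 3.8, 5.1, 7.4, 12.0, 12.8, 18.2
Best 3: 3.8, 5.1, 7.4
Average of best = 16.3 / 3 = 5.4333
Raw index = 5.4333 * 0.96 = 5.216
Handicap index = round(5.216, 1) = 5.2

5.2


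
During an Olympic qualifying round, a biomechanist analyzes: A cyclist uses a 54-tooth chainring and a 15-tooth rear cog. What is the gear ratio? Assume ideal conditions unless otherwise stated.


GR = front_teeth / rear_teeth
GR = 54 / 15
GR = 3.6

3.6


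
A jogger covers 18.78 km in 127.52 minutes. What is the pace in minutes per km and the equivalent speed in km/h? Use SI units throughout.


Pace = time / distance = 127.52 min / 18.78 km = 6.7902 min/km
Speed = distance / time_in_hours = 18.78 / 2.1253 hr
Speed = 8.8363 km/h

6.7902 min/km, 8.8363 km/h


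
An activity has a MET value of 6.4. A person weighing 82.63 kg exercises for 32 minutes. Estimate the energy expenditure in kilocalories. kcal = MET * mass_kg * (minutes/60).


kcal = MET * mass * time_hr
Convert time: 32 min = 0.5333 hr
kcal = 6.4 * 82.63 * 0.5333
kcal = 282.0437 kcal

282.0437 kcal


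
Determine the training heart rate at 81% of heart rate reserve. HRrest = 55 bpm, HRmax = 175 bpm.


Target = HRrest + pct*(HRmax - HRrest)
Heart rate reserve = HRmax - HRrest = 175 - 55 = 120 bpm
Fraction = 81% = 0.81
Target = 55 + 0.81 * 120
Target = 55 + 97.2 = 152.2 bpm

152.2 bpm


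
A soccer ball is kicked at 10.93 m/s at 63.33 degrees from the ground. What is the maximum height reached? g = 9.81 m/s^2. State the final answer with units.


H = (v*sin(theta))^2 / (2*g)
vy = v*sin(theta) = 10.93 * sin(63.33 deg) = 9.7671 m/s
H = vy^2 / (2*g) = 95.3966 / (2*9.81)
H = 95.3966 / 19.62 = 4.8622 m

4.8622 m


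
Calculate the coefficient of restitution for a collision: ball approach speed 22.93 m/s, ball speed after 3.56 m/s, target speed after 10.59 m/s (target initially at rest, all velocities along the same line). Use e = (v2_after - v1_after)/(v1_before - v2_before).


e = (v2_after - v1_after) / (v1_before - v2_before)
Numerator = 10.59 - 3.56 = 7.03
Denominator = 22.93 - 0 = 22.93
e = 7.03 / 22.93 = 0.3066

0.3066


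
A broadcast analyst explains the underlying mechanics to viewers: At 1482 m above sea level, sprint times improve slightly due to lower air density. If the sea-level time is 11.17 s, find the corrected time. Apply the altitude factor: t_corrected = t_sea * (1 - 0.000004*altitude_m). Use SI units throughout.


Correction factor = 1 - 0.000004 * 1482 = 0.994072
t_corrected = t_sea * factor = 11.17 * 0.994072
t_corrected = 11.1038 s

11.1038 s


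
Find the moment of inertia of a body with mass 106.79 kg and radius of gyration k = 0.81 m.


I = m * k^2
I = 106.79 * 0.81^2
I = 106.79 * 0.6561 = 70.0649 kg*m^2

70.0649 kg*m^2


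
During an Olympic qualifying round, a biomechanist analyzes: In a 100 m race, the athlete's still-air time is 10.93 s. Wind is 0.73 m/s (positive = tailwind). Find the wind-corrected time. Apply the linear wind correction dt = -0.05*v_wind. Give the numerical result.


dt = -0.05 * v_wind = -0.05 * 0.73 = -0.0365 s
t_corrected = t_still + dt = 10.93 + (-0.0365)
t_corrected = 10.8935 s

10.8935 s


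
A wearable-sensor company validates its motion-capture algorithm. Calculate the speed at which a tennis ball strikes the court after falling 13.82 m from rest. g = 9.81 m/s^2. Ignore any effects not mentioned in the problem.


v = sqrt(2 * g * h)
v = sqrt(2 * 9.81 * 13.82)
v = sqrt(271.1484) = 16.4666 m/s

16.4666 m/s


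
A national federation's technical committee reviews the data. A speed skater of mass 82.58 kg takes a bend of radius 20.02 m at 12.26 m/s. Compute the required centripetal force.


Fc = m * v^2 / r
v^2 = 12.26^2 = 150.3076
Fc = 82.58 * 150.3076 / 20.02
Fc = 12412.4016 / 20.02 = 620.0001 N

620.0001 N


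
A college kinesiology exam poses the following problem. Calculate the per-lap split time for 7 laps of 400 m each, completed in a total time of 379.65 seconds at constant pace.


Split time = total_time / n_laps = 379.65 / 7
Split time = 54.2357 s per lap

54.2357 s


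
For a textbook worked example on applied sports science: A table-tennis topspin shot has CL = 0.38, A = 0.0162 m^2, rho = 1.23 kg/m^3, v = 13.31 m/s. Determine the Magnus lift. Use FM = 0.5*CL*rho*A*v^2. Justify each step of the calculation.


FM = 0.5 * CL * rho * A * v^2
FM = 0.5 * 0.38 * 1.23 * 0.0162 * 13.31^2
v^2 = 177.1561
FM = 0.5 * 0.38 * 1.23 * 0.0162 * 177.1561 = 0.6707 N

0.6707 N


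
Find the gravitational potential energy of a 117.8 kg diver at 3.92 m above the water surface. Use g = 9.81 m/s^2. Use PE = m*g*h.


PE = m * g * h
PE = 117.8 * 9.81 * 3.92
PE = 1155.618 * 3.92 = 4530.0226 J

4530.0226 J


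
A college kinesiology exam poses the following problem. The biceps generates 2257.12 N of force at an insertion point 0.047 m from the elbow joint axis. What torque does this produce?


tau = F * d
tau = 2257.12 * 0.047
tau = 106.0846 N*m

106.0846 N*m


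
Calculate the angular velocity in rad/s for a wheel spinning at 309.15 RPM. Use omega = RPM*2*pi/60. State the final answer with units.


omega = RPM * 2 * pi / 60
omega = 309.15 * 2 * 3.14159 / 60
omega = 1942.4467 / 60 = 32.3741 rad/s

32.3741 rad/s


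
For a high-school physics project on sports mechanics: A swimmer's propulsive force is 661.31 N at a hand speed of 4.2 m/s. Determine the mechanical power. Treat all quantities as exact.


P = F * v
P = 661.31 * 4.2
P = 2777.502 W

2777.502 W


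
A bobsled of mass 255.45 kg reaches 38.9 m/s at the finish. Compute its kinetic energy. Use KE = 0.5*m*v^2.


KE = 0.5 * m * v^2
KE = 0.5 * 255.45 * 38.9^2
KE = 0.5 * 255.45 * 1513.21 = 193274.7472 J

193274.7472 J


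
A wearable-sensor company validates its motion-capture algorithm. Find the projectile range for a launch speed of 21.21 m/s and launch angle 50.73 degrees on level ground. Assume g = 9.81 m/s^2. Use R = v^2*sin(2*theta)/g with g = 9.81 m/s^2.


R = v^2 * sin(2*theta) / g
Convert angle to radians: theta = 50.73 deg = 0.8854 rad
sin(2*theta) = sin(1.7708) = 0.9801
R = 21.21^2 * 0.9801 / 9.81
R = 449.8641 * 0.9801 / 9.81 = 44.9435 m

44.9435 m


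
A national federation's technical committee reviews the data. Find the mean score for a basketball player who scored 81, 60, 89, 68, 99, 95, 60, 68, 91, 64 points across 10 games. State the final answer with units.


Average = sum / n
Sum = 775
Average = 775 / 10 = 77.5

77.5


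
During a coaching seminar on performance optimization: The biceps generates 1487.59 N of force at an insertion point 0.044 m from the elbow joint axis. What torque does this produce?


tau = F * d
tau = 1487.59 * 0.044
tau = 65.454 N*m

65.454 N*m


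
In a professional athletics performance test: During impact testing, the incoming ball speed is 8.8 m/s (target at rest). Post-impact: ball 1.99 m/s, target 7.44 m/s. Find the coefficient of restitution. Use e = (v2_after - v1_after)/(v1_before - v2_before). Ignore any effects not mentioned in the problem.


e = (v2_after - v1_after) / (v1_before - v2_before)
Numerator = 7.44 - 1.99 = 5.45
Denominator = 8.8 - 0 = 8.8
e = 5.45 / 8.8 = 0.6193

0.6193


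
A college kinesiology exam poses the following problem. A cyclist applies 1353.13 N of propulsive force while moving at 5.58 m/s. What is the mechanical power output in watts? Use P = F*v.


P = F * v
P = 1353.13 * 5.58
P = 7550.4654 W

7550.4654 W


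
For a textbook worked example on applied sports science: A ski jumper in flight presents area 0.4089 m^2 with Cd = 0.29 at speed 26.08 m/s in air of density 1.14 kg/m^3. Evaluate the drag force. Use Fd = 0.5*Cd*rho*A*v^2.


Fd = 0.5 * Cd * rho * A * v^2
Fd = 0.5 * 0.29 * 1.14 * 0.4089 * 26.08^2
v^2 = 680.1664
Fd = 0.5 * 0.29 * 1.14 * 0.4089 * 680.1664 = 45.9732 N

45.9732 N


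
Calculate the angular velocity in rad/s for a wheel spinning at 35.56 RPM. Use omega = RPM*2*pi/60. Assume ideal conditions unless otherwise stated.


omega = RPM * 2 * pi / 60
omega = 35.56 * 2 * 3.14159 / 60
omega = 223.4301 / 60 = 3.7238 rad/s

3.7238 rad/s


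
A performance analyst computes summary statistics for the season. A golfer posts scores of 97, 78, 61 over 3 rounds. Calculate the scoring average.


Average = sum / n
Sum = 236
Average = 236 / 3 = 78.6667

78.6667


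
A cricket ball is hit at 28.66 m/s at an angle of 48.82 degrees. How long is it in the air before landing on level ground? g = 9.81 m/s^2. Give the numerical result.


T = 2*v*sin(theta)/g
sin(theta) = sin(48.82 deg) = 0.7526
T = 2*28.66*0.7526 / 9.81
T = 43.1416 / 9.81 = 4.3977 s

4.3977 s


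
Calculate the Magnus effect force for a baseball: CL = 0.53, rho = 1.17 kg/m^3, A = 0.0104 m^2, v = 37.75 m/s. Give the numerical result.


FM = 0.5 * CL * rho * A * v^2
FM = 0.5 * 0.53 * 1.17 * 0.0104 * 37.75^2
v^2 = 1425.0625
FM = 0.5 * 0.53 * 1.17 * 0.0104 * 1425.0625 = 4.5951 N

4.5951 N


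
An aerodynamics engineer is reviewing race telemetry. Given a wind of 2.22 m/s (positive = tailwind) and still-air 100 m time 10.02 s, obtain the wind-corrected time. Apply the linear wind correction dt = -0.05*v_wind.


dt = -0.05 * v_wind = -0.05 * 2.22 = -0.111 s
t_corrected = t_still + dt = 10.02 + (-0.111)
t_corrected = 9.909 s

9.909 s


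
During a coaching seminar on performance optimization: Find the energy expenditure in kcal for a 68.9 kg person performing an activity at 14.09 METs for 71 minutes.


kcal = MET * mass * time_hr
Convert time: 71 min = 1.1833 hr
kcal = 14.09 * 68.9 * 1.1833
kcal = 1148.7812 kcal

1148.7812 kcal


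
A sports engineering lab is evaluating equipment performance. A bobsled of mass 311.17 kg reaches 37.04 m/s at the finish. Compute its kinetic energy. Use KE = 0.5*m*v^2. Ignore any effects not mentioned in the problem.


KE = 0.5 * m * v^2
KE = 0.5 * 311.17 * 37.04^2
KE = 0.5 * 311.17 * 1371.9616 = 213456.6455 J

213456.6455 J


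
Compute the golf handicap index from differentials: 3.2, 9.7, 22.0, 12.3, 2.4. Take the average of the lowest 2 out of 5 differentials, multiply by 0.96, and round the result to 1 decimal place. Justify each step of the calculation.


All differentials: 3.2, 9.7, 22.0, 12.3, 2.4
Sorted: 2.4, 3.2, 9.7, 12.3, 22.0
Best 2: 2.4, 3.2
Average of best = 5.6 / 2 = 2.8
Raw index = 2.8 * 0.96 = 2.688
Handicap index = round(2.688, 1) = 2.7

2.7


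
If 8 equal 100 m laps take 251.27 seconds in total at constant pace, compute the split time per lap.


Split time = total_time / n_laps = 251.27 / 8
Split time = 31.4088 s per lap

31.4088 s


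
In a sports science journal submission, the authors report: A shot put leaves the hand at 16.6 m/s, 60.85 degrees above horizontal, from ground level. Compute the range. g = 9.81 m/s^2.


R = v^2 * sin(2*theta) / g
Convert angle to radians: theta = 60.85 deg = 1.062 rad
sin(2*theta) = sin(2.1241) = 0.8508
R = 16.6^2 * 0.8508 / 9.81
R = 275.56 * 0.8508 / 9.81 = 23.899 m

23.899 m


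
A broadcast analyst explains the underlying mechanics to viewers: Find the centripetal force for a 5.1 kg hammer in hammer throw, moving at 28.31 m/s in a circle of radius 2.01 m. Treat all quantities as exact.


Fc = m * v^2 / r
v^2 = 28.31^2 = 801.4561
Fc = 5.1 * 801.4561 / 2.01
Fc = 4087.4261 / 2.01 = 2033.5453 N

2033.5453 N


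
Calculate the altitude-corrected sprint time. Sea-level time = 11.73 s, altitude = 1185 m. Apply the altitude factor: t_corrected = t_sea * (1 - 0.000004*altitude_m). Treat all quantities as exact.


Correction factor = 1 - 0.000004 * 1185 = 0.99526
t_corrected = t_sea * factor = 11.73 * 0.99526
t_corrected = 11.6744 s

11.6744 s


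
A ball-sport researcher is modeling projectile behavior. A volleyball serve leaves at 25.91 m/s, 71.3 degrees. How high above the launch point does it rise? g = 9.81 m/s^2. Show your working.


H = (v*sin(theta))^2 / (2*g)
vy = v*sin(theta) = 25.91 * sin(71.3 deg) = 24.5422 m/s
H = vy^2 / (2*g) = 602.3205 / (2*9.81)
H = 602.3205 / 19.62 = 30.6993 m

30.6993 m


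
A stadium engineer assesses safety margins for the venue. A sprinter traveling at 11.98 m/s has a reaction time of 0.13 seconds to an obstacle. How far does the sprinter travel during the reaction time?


d = v * t
d = 11.98 * 0.13
d = 1.5574 m

1.5574 m


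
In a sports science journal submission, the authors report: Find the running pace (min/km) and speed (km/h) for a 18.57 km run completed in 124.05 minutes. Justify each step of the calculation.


Pace = time / distance = 124.05 min / 18.57 km = 6.6801 min/km
Speed = distance / time_in_hours = 18.57 / 2.0675 hr
Speed = 8.9819 km/h

6.6801 min/km, 8.9819 km/h


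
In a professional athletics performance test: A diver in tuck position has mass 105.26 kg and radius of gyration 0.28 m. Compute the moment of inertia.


I = m * k^2
I = 105.26 * 0.28^2
I = 105.26 * 0.0784 = 8.2524 kg*m^2

8.2524 kg*m^2


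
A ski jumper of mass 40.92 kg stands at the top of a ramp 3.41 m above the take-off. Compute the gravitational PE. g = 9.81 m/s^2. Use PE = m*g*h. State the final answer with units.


PE = m * g * h
PE = 40.92 * 9.81 * 3.41
PE = 401.4252 * 3.41 = 1368.8599 J

1368.8599 J


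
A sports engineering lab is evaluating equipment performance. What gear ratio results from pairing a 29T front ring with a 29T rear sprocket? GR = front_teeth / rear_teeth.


GR = front_teeth / rear_teeth
GR = 29 / 29
GR = 1

1


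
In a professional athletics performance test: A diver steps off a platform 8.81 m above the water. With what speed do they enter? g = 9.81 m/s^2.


v = sqrt(2 * g * h)
v = sqrt(2 * 9.81 * 8.81)
v = sqrt(172.8522) = 13.1473 m/s

13.1473 m/s


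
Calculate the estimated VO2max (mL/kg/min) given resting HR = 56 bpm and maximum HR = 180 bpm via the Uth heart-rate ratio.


VO2max = 15.3 * HRmax / HRrest
VO2max = 15.3 * 180 / 56
VO2max = 2754 / 56 = 49.1786 mL/kg/min

49.1786 mL/kg/min


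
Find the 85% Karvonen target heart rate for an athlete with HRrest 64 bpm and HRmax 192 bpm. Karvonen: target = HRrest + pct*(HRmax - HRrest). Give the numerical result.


Target = HRrest + pct*(HRmax - HRrest)
Heart rate reserve = HRmax - HRrest = 192 - 64 = 128 bpm
Fraction = 85% = 0.85
Target = 64 + 0.85 * 128
Target = 64 + 108.8 = 172.8 bpm

172.8 bpm


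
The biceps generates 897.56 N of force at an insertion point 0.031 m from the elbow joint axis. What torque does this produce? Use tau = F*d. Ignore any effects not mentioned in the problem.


tau = F * d
tau = 897.56 * 0.031
tau = 27.8244 N*m

27.8244 N*m


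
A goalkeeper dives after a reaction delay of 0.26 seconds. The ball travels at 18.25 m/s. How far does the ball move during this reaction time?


d = v * t
d = 18.25 * 0.26
d = 4.745 m

4.745 m


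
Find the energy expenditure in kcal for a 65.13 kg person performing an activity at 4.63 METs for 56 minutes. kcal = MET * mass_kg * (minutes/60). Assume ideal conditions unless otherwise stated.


kcal = MET * mass * time_hr
Convert time: 56 min = 0.9333 hr
kcal = 4.63 * 65.13 * 0.9333
kcal = 281.4484 kcal

281.4484 kcal


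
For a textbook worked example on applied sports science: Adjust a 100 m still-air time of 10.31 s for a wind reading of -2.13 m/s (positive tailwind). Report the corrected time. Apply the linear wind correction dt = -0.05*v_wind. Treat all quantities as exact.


dt = -0.05 * v_wind = -0.05 * -2.13 = 0.1065 s
t_corrected = t_still + dt = 10.31 + (0.1065)
t_corrected = 10.4165 s

10.4165 s
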